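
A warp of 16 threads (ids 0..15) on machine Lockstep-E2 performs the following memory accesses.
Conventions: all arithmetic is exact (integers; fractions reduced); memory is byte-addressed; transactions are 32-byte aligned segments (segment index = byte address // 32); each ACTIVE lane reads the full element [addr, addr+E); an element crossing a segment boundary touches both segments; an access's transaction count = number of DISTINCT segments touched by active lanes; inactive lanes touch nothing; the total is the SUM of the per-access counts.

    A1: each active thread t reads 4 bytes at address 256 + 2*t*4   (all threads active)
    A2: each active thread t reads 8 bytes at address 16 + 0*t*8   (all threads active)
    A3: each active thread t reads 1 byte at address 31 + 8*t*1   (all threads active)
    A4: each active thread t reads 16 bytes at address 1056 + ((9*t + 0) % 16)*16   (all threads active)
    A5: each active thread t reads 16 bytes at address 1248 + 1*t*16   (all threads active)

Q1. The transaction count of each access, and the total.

A1: 4 transactions
A2: 1 transaction
A3: 5 transactions
A4: 8 transactions
A5: 8 transactions

Answer: 4,1,5,8,8; total 26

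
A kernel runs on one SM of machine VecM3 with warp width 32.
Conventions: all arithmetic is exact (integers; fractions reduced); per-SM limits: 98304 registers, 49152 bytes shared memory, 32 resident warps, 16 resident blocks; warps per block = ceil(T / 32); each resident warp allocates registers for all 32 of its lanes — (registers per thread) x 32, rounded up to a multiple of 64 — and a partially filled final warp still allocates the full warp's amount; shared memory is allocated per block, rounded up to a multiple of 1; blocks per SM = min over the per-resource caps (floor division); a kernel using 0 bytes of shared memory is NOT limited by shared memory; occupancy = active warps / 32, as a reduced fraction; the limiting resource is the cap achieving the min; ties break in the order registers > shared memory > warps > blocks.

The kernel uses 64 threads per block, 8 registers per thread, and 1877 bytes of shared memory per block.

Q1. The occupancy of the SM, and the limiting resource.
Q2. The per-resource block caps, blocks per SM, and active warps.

Answer: occupancy 1, limited by warps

registers: 192 blocks
shared memory: 26 blocks
warps: 16 blocks
blocks: 16 blocks

Answer: 16 blocks, 32 active warps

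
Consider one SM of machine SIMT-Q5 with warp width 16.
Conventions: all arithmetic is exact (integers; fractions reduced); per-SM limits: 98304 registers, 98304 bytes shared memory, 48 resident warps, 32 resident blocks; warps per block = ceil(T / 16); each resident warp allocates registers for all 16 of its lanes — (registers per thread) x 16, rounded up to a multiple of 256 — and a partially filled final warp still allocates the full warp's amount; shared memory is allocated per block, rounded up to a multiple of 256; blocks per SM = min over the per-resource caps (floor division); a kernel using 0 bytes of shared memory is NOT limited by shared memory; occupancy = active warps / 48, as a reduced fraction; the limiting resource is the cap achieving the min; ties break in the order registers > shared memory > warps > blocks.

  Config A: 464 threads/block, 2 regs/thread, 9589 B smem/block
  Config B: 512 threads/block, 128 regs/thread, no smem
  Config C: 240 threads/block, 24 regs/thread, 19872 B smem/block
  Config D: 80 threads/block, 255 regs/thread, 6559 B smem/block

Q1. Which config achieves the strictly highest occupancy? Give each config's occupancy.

occupancies: A 29/48, B 2/3, C 15/16, D 5/12

Answer: C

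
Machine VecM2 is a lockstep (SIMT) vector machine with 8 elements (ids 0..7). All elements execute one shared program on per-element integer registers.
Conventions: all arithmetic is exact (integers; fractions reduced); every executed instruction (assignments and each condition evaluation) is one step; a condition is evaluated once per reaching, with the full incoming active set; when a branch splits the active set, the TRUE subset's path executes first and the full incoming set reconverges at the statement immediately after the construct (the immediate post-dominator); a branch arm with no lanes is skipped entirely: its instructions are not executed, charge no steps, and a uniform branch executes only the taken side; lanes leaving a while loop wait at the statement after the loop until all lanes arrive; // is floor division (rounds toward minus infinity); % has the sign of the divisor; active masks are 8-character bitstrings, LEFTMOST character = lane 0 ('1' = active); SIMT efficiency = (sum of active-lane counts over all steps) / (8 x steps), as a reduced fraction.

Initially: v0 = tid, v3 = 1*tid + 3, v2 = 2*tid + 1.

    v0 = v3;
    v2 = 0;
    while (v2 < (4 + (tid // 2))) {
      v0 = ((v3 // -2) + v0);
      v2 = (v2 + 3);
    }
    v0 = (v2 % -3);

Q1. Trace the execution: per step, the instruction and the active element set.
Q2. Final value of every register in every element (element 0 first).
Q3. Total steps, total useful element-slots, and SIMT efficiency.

step 0: v0 <- v3                     11111111
step 1: v2 <- 0                      11111111
step 2: eval (v2 < (4 + (tid // 2))) 11111111
step 3: v0 <- ((v3 // -2) + v0)      11111111
step 4: v2 <- (v2 + 3)               11111111
step 5: eval (v2 < (4 + (tid // 2))) 11111111
step 6: v0 <- ((v3 // -2) + v0)      11111111
step 7: v2 <- (v2 + 3)               11111111
step 8: eval (v2 < (4 + (tid // 2))) 11111111
step 9: v0 <- ((v3 // -2) + v0)      00000011
step 10: v2 <- (v2 + 3)               00000011
step 11: eval (v2 < (4 + (tid // 2))) 00000011
step 12: v0 <- (v2 % -3)              11111111

Answer: 13 steps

v0: 0,0,0,0,0,0,0,0
v3: 3,4,5,6,7,8,9,10
v2: 6,6,6,6,6,6,9,9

steps = 13; useful = 86; efficiency = 86/104 = 43/52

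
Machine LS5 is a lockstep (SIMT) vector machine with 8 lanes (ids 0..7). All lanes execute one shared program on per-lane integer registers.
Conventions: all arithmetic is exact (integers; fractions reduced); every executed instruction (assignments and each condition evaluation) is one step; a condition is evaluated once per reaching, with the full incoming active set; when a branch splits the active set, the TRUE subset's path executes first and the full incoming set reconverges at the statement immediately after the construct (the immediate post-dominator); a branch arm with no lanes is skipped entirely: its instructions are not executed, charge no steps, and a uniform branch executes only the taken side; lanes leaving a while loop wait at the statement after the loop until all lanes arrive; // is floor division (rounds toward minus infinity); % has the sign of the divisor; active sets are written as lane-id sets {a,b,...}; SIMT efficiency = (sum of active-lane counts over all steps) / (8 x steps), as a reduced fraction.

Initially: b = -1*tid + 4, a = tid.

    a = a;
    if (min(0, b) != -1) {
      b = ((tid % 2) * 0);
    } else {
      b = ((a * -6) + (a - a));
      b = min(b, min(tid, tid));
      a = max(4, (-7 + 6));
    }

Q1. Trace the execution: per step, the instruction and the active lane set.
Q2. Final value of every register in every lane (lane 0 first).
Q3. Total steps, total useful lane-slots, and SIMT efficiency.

step 0: a <- a                       {0,1,2,3,4,5,6,7}
step 1: eval (min(0, b) != -1)       {0,1,2,3,4,5,6,7}
step 2: b <- ((tid % 2) * 0)         {0,1,2,3,4,6,7}
step 3: b <- ((a * -6) + (a - a))    {5}
step 4: b <- min(b, min(tid, tid))   {5}
step 5: a <- max(4, (-7 + 6))        {5}

Answer: 6 steps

b: 0,0,0,0,0,-30,0,0
a: 0,1,2,3,4,4,6,7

steps = 6; useful = 26; efficiency = 26/48 = 13/24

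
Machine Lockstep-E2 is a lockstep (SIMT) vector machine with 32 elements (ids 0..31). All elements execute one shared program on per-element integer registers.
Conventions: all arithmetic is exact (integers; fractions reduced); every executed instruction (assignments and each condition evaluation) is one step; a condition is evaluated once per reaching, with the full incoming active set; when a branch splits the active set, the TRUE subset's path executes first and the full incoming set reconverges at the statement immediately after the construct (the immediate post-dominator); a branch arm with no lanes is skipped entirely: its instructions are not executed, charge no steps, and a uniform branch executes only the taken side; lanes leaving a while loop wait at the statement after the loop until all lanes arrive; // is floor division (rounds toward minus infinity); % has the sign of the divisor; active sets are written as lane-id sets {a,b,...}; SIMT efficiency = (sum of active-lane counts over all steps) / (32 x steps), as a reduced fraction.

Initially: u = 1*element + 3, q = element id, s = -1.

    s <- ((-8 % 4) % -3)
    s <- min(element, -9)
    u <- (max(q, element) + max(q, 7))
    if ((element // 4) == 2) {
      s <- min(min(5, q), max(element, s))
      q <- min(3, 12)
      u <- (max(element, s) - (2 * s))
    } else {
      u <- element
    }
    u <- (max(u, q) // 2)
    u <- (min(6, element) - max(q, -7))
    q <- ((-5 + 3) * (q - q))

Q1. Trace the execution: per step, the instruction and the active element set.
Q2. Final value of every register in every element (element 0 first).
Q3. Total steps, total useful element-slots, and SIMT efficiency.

step 0: s <- ((-8 % 4) % -3)         {0,1,2,3,4,5,6,7,8,9,10,11,12,13,14,15,16,17,18,19,20,21,22,23,24,25,26,27,28,29,30,31}
step 1: s <- min(element, -9)        {0,1,2,3,4,5,6,7,8,9,10,11,12,13,14,15,16,17,18,19,20,21,22,23,24,25,26,27,28,29,30,31}
step 2: u <- (max(q, element) + max(q, 7)) {0,1,2,3,4,5,6,7,8,9,10,11,12,13,14,15,16,17,18,19,20,21,22,23,24,25,26,27,28,29,30,31}
step 3: eval ((element // 4) == 2)   {0,1,2,3,4,5,6,7,8,9,10,11,12,13,14,15,16,17,18,19,20,21,22,23,24,25,26,27,28,29,30,31}
step 4: s <- min(min(5, q), max(element, s)) {8,9,10,11}
step 5: q <- min(3, 12)              {8,9,10,11}
step 6: u <- (max(element, s) - (2 * s)) {8,9,10,11}
step 7: u <- element                 {0,1,2,3,4,5,6,7,12,13,14,15,16,17,18,19,20,21,22,23,24,25,26,27,28,29,30,31}
step 8: u <- (max(u, q) // 2)        {0,1,2,3,4,5,6,7,8,9,10,11,12,13,14,15,16,17,18,19,20,21,22,23,24,25,26,27,28,29,30,31}
step 9: u <- (min(6, element) - max(q, -7)) {0,1,2,3,4,5,6,7,8,9,10,11,12,13,14,15,16,17,18,19,20,21,22,23,24,25,26,27,28,29,30,31}
step 10: q <- ((-5 + 3) * (q - q))    {0,1,2,3,4,5,6,7,8,9,10,11,12,13,14,15,16,17,18,19,20,21,22,23,24,25,26,27,28,29,30,31}

Answer: 11 steps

u: 0,0,0,0,0,0,0,-1,3,3,3,3,-6,-7,-8,-9,-10,-11,-12,-13,-14,-15,-16,-17,-18,-19,-20,-21,-22,-23,-24,-25
q: 0,0,0,0,0,0,0,0,0,0,0,0,0,0,0,0,0,0,0,0,0,0,0,0,0,0,0,0,0,0,0,0
s: -9,-9,-9,-9,-9,-9,-9,-9,5,5,5,5,-9,-9,-9,-9,-9,-9,-9,-9,-9,-9,-9,-9,-9,-9,-9,-9,-9,-9,-9,-9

steps = 11; useful = 264; efficiency = 264/352 = 3/4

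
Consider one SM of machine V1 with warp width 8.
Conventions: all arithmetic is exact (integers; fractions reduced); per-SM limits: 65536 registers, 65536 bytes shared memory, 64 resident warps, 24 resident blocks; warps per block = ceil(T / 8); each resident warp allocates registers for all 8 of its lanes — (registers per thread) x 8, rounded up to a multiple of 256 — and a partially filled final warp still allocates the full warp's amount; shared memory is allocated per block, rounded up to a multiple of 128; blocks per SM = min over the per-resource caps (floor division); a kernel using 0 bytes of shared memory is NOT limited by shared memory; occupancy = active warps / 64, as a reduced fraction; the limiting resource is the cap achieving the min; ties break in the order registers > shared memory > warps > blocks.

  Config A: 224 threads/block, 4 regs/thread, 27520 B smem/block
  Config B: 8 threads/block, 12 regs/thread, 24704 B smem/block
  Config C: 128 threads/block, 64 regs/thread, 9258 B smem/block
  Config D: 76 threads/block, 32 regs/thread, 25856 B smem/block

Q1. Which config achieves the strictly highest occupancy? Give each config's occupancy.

occupancies: A 7/8, B 1/32, C 1, D 5/16

Answer: C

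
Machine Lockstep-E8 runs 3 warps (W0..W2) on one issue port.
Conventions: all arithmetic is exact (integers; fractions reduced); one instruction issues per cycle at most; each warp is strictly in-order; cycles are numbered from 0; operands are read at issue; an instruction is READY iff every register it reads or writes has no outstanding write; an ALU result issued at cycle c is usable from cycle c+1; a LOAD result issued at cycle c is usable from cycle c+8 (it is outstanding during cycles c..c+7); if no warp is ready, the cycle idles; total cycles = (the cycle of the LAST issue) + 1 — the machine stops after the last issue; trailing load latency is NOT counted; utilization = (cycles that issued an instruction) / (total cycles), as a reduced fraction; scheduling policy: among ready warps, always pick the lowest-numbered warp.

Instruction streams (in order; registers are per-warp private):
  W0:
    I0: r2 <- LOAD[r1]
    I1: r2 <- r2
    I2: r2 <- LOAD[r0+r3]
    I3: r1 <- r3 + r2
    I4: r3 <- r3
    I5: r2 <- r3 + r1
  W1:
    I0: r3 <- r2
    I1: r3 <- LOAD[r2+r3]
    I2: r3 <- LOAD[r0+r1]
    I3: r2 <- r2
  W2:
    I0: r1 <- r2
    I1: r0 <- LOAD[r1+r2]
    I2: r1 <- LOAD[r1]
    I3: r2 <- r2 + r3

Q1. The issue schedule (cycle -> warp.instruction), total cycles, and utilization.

cycle 0: W0.I0
cycle 1: W1.I0
cycle 2: W1.I1
cycle 3: W2.I0
cycle 4: W2.I1
cycle 5: W2.I2
cycle 6: W2.I3
cycle 7: idle
cycle 8: W0.I1
cycle 9: W0.I2
cycle 10: W1.I2
cycle 11: W1.I3
cycle 12: idle
cycle 13: idle
cycle 14: idle
cycle 15: idle
cycle 16: idle
cycle 17: W0.I3
cycle 18: W0.I4
cycle 19: W0.I5

Answer: 20 cycles, utilization 7/10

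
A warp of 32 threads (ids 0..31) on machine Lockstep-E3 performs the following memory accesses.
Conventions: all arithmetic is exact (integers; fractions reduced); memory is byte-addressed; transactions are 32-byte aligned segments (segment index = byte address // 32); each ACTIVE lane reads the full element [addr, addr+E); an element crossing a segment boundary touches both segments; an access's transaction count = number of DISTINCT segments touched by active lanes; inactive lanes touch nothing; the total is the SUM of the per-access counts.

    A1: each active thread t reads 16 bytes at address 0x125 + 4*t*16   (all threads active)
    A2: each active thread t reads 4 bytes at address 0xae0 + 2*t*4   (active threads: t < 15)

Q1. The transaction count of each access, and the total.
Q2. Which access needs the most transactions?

A1: 32 transactions
A2: 4 transactions

Answer: 32,4; total 36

Answer: A1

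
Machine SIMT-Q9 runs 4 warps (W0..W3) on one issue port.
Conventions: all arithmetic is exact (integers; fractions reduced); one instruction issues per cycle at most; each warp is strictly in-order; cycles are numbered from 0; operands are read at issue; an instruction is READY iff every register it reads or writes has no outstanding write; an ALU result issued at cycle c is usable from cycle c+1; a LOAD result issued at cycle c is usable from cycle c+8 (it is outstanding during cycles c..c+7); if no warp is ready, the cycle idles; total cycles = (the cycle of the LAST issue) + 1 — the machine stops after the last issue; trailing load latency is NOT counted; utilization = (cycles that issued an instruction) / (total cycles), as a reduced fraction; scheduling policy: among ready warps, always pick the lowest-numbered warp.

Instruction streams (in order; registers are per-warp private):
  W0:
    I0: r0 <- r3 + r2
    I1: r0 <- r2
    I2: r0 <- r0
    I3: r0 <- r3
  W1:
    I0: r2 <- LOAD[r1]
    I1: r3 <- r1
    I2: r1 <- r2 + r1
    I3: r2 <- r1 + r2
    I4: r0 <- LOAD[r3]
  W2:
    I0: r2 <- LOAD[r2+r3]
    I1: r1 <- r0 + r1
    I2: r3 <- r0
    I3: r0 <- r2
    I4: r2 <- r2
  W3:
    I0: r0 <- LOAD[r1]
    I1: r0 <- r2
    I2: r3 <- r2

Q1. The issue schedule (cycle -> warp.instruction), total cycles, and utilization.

cycle 0: W0.I0
cycle 1: W0.I1
cycle 2: W0.I2
cycle 3: W0.I3
cycle 4: W1.I0
cycle 5: W1.I1
cycle 6: W2.I0
cycle 7: W2.I1
cycle 8: W2.I2
cycle 9: W3.I0
cycle 10: idle
cycle 11: idle
cycle 12: W1.I2
cycle 13: W1.I3
cycle 14: W1.I4
cycle 15: W2.I3
cycle 16: W2.I4
cycle 17: W3.I1
cycle 18: W3.I2

Answer: 19 cycles, utilization 17/19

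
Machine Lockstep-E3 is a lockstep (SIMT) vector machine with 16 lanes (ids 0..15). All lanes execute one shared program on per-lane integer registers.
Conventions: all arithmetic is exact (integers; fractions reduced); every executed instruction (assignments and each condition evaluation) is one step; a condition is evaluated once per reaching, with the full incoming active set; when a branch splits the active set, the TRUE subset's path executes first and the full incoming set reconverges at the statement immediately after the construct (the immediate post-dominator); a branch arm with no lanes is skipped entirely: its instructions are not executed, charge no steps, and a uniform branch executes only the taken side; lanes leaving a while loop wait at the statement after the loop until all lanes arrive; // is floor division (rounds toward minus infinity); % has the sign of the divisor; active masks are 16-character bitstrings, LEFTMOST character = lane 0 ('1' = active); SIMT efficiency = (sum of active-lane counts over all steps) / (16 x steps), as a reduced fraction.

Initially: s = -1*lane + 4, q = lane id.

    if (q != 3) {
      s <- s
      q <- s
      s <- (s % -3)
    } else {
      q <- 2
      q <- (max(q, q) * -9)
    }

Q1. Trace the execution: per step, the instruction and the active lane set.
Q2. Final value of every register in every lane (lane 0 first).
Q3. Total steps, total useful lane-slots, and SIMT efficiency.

step 0: eval (q != 3)                1111111111111111
step 1: s <- s                       1110111111111111
step 2: q <- s                       1110111111111111
step 3: s <- (s % -3)                1110111111111111
step 4: q <- 2                       0001000000000000
step 5: q <- (max(q, q) * -9)        0001000000000000

Answer: 6 steps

s: -2,0,-1,1,0,-1,-2,0,-1,-2,0,-1,-2,0,-1,-2
q: 4,3,2,-18,0,-1,-2,-3,-4,-5,-6,-7,-8,-9,-10,-11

steps = 6; useful = 63; efficiency = 63/96 = 21/32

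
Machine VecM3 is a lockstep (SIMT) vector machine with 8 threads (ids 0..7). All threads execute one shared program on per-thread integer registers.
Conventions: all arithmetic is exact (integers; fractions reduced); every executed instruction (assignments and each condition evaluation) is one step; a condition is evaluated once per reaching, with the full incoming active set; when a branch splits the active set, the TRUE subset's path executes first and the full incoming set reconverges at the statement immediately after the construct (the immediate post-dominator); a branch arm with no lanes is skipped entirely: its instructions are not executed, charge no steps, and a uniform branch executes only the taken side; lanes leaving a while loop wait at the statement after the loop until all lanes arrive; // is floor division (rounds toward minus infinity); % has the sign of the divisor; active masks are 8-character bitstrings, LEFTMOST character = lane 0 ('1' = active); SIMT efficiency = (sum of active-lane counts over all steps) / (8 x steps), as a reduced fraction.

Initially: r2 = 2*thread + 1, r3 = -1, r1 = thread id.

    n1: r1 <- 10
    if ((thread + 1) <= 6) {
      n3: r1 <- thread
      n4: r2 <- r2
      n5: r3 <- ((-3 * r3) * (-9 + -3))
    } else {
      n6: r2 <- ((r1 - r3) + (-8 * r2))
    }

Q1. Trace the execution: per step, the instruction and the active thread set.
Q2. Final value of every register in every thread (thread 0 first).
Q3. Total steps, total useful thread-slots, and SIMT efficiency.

step 0: r1 <- 10                     11111111
step 1: eval ((thread + 1) <= 6)     11111111
step 2: r1 <- thread                 11111100
step 3: r2 <- r2                     11111100
step 4: r3 <- ((-3 * r3) * (-9 + -3)) 11111100
step 5: r2 <- ((r1 - r3) + (-8 * r2)) 00000011

Answer: 6 steps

r2: 1,3,5,7,9,11,-93,-109
r3: -36,-36,-36,-36,-36,-36,-1,-1
r1: 0,1,2,3,4,5,10,10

steps = 6; useful = 36; efficiency = 36/48 = 3/4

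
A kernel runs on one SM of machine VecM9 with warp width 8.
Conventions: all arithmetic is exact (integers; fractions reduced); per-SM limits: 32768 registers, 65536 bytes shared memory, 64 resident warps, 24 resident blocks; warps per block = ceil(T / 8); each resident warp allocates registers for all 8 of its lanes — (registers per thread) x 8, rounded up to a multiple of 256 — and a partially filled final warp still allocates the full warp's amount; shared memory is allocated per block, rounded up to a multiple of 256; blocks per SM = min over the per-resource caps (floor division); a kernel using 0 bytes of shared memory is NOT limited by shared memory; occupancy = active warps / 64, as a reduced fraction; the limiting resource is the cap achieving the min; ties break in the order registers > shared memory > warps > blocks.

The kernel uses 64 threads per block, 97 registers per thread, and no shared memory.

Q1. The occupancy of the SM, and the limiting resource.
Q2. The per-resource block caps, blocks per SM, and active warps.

Answer: occupancy 1/2, limited by registers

registers: 4 blocks
shared memory: no limit (kernel uses none)
warps: 8 blocks
blocks: 24 blocks

Answer: 4 blocks, 32 active warps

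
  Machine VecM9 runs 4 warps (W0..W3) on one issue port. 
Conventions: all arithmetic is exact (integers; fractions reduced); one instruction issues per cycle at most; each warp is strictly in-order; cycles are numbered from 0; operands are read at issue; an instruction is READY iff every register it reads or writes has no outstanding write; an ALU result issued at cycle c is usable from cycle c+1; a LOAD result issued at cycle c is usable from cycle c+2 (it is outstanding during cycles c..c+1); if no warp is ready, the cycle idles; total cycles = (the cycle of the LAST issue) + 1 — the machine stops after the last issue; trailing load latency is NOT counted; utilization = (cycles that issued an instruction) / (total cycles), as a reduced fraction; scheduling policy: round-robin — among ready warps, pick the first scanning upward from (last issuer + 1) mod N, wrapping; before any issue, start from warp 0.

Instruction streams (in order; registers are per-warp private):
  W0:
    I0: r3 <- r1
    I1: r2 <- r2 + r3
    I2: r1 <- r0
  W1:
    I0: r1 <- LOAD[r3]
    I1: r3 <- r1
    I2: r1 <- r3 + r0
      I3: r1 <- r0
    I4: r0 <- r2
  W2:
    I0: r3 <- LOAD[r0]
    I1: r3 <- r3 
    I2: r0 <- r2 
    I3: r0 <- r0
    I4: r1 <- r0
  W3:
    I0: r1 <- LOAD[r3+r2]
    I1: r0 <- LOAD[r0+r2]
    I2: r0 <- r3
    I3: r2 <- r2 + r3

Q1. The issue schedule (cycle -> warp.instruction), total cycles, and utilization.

cycle 0: W0.I0
cycle 1: W1.I0
cycle 2: W2.I0
cycle 3: W3.I0
cycle 4: W0.I1
cycle 5: W1.I1
cycle 6: W2.I1
cycle 7: W3.I1
cycle 8: W0.I2
cycle 9: W1.I2
cycle 10: W2.I2
cycle 11: W3.I2
cycle 12: W1.I3
cycle 13: W2.I3
cycle 14: W3.I3
cycle 15: W1.I4
cycle 16: W2.I4

Answer: 17 cycles, utilization 1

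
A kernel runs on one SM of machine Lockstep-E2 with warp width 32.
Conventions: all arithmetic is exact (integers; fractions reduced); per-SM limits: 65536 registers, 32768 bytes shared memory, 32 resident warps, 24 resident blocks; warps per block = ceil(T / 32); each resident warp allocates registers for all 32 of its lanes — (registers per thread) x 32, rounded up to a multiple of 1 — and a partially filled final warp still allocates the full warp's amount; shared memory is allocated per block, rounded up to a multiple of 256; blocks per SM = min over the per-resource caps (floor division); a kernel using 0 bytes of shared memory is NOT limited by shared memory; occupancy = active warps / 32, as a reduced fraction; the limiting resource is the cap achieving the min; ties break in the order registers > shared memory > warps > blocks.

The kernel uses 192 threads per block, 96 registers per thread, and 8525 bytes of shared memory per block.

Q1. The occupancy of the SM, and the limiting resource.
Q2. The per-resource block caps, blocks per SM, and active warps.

Answer: occupancy 9/16, limited by registers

registers: 3 blocks
shared memory: 3 blocks
warps: 5 blocks
blocks: 24 blocks

Answer: 3 blocks, 18 active warps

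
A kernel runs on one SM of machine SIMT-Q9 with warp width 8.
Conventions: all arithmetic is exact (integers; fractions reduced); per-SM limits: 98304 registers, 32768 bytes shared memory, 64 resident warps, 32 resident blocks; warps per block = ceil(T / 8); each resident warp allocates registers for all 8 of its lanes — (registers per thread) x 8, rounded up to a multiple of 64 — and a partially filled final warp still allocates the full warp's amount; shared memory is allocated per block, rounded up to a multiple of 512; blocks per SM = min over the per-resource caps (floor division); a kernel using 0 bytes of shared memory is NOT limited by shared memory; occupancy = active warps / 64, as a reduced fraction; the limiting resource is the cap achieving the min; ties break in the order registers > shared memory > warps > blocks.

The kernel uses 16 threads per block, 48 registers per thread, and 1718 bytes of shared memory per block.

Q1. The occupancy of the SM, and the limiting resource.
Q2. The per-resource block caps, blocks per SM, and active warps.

Answer: occupancy 1/2, limited by shared memory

registers: 128 blocks
shared memory: 16 blocks
warps: 32 blocks
blocks: 32 blocks

Answer: 16 blocks, 32 active warps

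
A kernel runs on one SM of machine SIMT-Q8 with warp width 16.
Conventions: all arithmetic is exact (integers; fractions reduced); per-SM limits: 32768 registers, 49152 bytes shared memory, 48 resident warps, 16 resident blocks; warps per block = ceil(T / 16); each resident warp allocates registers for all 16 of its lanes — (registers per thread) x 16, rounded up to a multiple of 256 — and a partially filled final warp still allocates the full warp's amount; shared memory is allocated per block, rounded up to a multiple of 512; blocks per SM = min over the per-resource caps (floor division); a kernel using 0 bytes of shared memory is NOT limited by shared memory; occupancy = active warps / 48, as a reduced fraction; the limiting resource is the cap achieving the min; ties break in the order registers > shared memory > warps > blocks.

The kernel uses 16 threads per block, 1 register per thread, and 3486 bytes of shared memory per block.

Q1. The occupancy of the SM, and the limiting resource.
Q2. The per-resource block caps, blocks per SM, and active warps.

Answer: occupancy 13/48, limited by shared memory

registers: 128 blocks
shared memory: 13 blocks
warps: 48 blocks
blocks: 16 blocks

Answer: 13 blocks, 13 active warps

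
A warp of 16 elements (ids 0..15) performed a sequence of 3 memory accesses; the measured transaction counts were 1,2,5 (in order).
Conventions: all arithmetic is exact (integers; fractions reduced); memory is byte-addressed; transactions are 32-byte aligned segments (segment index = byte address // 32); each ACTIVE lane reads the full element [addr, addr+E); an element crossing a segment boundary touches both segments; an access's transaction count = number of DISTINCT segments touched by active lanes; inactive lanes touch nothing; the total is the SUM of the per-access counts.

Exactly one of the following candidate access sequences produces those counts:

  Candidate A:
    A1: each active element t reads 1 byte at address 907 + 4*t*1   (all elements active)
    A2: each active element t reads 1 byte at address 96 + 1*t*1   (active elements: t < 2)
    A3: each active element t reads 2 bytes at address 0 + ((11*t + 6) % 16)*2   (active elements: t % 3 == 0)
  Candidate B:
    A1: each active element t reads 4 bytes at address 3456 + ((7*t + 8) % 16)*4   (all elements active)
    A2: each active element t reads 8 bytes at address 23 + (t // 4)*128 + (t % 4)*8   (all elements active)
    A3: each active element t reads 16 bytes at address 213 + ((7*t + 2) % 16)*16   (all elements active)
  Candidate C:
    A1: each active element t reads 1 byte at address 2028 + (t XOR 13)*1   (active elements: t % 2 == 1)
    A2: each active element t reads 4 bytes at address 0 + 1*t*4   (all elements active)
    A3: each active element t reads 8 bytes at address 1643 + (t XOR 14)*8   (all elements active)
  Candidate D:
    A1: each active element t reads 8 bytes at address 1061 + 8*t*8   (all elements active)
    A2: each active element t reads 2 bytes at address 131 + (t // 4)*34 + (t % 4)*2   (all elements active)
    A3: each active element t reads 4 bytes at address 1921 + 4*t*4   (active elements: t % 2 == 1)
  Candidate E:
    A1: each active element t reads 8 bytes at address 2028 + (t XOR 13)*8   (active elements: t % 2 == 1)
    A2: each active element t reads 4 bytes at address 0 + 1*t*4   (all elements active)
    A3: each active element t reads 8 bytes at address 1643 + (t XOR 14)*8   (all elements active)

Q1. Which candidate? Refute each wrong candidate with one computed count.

A: A1 gives 3 transactions, not 1
B: A1 gives 2 transactions, not 1
D: A1 gives 16 transactions, not 1
E: A1 gives 5 transactions, not 1
C: all counts match (1,2,5)

Answer: C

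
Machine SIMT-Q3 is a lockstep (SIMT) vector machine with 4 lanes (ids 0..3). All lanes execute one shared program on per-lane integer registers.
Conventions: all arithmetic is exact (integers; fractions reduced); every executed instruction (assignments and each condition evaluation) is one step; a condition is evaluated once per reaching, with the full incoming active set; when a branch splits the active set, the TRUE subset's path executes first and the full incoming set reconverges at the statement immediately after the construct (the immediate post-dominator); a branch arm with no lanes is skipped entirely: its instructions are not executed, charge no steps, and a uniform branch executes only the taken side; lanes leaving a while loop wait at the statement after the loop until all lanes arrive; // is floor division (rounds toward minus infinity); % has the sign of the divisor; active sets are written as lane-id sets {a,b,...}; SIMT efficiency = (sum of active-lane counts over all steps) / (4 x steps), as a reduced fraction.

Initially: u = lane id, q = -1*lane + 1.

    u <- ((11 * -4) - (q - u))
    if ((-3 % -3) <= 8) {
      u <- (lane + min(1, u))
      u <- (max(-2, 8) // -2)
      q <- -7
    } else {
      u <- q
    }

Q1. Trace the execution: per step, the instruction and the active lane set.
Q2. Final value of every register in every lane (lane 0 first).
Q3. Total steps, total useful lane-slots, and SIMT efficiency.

step 0: u <- ((11 * -4) - (q - u))   {0,1,2,3}
step 1: eval ((-3 % -3) <= 8)        {0,1,2,3}
step 2: u <- (lane + min(1, u))      {0,1,2,3}
step 3: u <- (max(-2, 8) // -2)      {0,1,2,3}
step 4: q <- -7                      {0,1,2,3}

Answer: 5 steps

u: -4,-4,-4,-4
q: -7,-7,-7,-7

steps = 5; useful = 20; efficiency = 20/20 = 1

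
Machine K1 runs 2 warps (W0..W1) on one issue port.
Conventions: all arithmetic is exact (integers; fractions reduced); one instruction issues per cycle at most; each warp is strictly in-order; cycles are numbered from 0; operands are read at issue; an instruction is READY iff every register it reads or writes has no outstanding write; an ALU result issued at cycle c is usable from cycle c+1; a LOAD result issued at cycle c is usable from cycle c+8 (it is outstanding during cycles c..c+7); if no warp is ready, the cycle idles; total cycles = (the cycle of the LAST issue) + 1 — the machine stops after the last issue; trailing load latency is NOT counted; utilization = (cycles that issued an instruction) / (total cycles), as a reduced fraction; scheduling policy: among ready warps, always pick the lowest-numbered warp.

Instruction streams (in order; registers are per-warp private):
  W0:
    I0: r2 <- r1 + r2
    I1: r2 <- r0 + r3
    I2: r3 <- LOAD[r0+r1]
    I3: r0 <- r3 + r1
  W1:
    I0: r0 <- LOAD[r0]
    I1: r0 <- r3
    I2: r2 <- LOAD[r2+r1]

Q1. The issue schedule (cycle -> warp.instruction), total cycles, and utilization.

cycle 0: W0.I0
cycle 1: W0.I1
cycle 2: W0.I2
cycle 3: W1.I0
cycle 4: idle
cycle 5: idle
cycle 6: idle
cycle 7: idle
cycle 8: idle
cycle 9: idle
cycle 10: W0.I3
cycle 11: W1.I1
cycle 12: W1.I2

Answer: 13 cycles, utilization 7/13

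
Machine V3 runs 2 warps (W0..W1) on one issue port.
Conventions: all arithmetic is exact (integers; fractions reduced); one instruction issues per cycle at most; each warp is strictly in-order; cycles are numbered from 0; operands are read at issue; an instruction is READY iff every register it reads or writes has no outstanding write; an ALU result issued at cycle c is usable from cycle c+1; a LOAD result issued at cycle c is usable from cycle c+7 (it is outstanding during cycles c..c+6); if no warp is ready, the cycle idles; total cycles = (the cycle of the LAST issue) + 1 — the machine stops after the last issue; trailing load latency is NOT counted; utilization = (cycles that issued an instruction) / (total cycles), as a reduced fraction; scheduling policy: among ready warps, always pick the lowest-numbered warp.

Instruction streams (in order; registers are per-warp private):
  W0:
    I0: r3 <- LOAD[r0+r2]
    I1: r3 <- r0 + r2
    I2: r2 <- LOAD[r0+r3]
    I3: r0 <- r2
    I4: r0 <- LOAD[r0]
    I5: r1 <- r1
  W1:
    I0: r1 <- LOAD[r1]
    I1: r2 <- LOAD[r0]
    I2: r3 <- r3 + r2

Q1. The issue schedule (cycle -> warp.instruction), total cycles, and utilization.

cycle 0: W0.I0
cycle 1: W1.I0
cycle 2: W1.I1
cycle 3: idle
cycle 4: idle
cycle 5: idle
cycle 6: idle
cycle 7: W0.I1
cycle 8: W0.I2
cycle 9: W1.I2
cycle 10: idle
cycle 11: idle
cycle 12: idle
cycle 13: idle
cycle 14: idle
cycle 15: W0.I3
cycle 16: W0.I4
cycle 17: W0.I5

Answer: 18 cycles, utilization 1/2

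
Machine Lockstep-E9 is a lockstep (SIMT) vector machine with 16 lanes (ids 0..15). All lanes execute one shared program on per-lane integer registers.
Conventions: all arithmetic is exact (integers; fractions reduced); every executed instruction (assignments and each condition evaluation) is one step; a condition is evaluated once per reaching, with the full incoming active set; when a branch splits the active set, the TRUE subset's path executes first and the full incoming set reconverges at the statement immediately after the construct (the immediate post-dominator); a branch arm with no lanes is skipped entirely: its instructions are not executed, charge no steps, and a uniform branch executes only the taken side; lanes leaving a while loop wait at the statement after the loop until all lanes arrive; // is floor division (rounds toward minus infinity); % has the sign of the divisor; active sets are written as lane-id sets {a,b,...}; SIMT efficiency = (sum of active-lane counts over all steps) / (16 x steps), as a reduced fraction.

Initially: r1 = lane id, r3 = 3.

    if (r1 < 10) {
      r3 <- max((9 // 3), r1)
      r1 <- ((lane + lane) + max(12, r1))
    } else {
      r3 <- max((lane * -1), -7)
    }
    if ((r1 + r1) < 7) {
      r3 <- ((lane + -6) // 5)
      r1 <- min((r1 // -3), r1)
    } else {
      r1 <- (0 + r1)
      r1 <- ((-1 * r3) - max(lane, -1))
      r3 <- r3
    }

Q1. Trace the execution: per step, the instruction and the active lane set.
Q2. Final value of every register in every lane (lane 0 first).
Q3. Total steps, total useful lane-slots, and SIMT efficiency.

step 0: eval (r1 < 10)               {0,1,2,3,4,5,6,7,8,9,10,11,12,13,14,15}
step 1: r3 <- max((9 // 3), r1)      {0,1,2,3,4,5,6,7,8,9}
step 2: r1 <- ((lane + lane) + max(12, r1)) {0,1,2,3,4,5,6,7,8,9}
step 3: r3 <- max((lane * -1), -7)   {10,11,12,13,14,15}
step 4: eval ((r1 + r1) < 7)         {0,1,2,3,4,5,6,7,8,9,10,11,12,13,14,15}
step 5: r1 <- (0 + r1)               {0,1,2,3,4,5,6,7,8,9,10,11,12,13,14,15}
step 6: r1 <- ((-1 * r3) - max(lane, -1)) {0,1,2,3,4,5,6,7,8,9,10,11,12,13,14,15}
step 7: r3 <- r3                     {0,1,2,3,4,5,6,7,8,9,10,11,12,13,14,15}

Answer: 8 steps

r1: -3,-4,-5,-6,-8,-10,-12,-14,-16,-18,-3,-4,-5,-6,-7,-8
r3: 3,3,3,3,4,5,6,7,8,9,-7,-7,-7,-7,-7,-7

steps = 8; useful = 106; efficiency = 106/128 = 53/64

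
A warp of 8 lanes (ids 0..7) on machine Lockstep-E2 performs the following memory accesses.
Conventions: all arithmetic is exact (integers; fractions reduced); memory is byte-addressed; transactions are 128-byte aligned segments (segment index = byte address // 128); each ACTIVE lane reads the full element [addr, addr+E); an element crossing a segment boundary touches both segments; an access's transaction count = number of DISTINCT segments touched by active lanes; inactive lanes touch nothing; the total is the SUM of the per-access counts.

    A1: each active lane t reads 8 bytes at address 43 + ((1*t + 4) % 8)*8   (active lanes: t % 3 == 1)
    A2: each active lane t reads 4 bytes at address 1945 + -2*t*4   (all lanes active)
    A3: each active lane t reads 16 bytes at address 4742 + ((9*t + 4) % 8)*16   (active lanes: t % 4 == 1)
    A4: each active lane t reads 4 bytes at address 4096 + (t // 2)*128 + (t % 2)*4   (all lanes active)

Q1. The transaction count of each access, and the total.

A1: 1 transaction
A2: 2 transactions
A3: 1 transaction
A4: 4 transactions

Answer: 1,2,1,4; total 8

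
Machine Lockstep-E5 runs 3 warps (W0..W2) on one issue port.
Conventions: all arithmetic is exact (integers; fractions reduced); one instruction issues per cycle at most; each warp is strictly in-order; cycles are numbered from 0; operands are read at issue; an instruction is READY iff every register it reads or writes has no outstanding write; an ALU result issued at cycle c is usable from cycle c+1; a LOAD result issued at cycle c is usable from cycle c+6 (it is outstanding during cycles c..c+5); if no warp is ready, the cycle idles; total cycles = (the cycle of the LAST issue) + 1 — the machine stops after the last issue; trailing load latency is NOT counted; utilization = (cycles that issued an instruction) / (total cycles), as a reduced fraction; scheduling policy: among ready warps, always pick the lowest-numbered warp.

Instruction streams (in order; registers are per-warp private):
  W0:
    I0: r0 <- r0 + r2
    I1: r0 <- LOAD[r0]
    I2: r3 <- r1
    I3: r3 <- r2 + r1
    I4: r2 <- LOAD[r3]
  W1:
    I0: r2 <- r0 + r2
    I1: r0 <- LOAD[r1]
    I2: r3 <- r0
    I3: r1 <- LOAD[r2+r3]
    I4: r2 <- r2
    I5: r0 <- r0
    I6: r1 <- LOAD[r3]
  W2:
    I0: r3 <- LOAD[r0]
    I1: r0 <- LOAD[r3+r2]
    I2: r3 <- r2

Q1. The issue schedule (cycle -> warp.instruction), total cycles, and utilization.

cycle 0: W0.I0
cycle 1: W0.I1
cycle 2: W0.I2
cycle 3: W0.I3
cycle 4: W0.I4
cycle 5: W1.I0
cycle 6: W1.I1
cycle 7: W2.I0
cycle 8: idle
cycle 9: idle
cycle 10: idle
cycle 11: idle
cycle 12: W1.I2
cycle 13: W1.I3
cycle 14: W1.I4
cycle 15: W1.I5
cycle 16: W2.I1
cycle 17: W2.I2
cycle 18: idle
cycle 19: W1.I6

Answer: 20 cycles, utilization 3/4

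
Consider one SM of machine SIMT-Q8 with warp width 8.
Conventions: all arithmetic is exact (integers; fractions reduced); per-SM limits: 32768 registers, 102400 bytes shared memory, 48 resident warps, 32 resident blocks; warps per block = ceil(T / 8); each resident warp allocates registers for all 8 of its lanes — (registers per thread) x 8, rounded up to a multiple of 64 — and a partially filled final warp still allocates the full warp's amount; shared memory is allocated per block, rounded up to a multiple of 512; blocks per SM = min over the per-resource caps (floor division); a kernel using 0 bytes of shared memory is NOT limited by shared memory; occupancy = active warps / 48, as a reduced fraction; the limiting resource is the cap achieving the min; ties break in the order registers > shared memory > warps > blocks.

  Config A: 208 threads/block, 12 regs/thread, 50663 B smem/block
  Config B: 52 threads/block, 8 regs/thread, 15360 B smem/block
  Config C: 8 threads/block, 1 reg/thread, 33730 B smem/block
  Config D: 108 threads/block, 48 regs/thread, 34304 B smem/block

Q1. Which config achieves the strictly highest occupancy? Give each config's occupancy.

occupancies: A 13/24, B 7/8, C 1/16, D 7/12

Answer: B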